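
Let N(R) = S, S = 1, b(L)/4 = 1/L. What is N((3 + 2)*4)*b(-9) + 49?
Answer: 437/9 ≈ 48.556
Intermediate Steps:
b(L) = 4/L
N(R) = 1
N((3 + 2)*4)*b(-9) + 49 = 1*(4/(-9)) + 49 = 1*(4*(-⅑)) + 49 = 1*(-4/9) + 49 = -4/9 + 49 = 437/9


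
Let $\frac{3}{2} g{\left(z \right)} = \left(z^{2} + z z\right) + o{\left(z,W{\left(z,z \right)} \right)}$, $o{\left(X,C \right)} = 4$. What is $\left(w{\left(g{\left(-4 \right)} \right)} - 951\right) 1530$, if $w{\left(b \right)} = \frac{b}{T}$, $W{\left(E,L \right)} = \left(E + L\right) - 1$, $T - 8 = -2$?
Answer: $-1448910$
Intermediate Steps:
$T = 6$ ($T = 8 - 2 = 6$)
$W{\left(E,L \right)} = -1 + E + L$
$g{\left(z \right)} = \frac{8}{3} + \frac{4 z^{2}}{3}$ ($g{\left(z \right)} = \frac{2 \left(\left(z^{2} + z z\right) + 4\right)}{3} = \frac{2 \left(\left(z^{2} + z^{2}\right) + 4\right)}{3} = \frac{2 \left(2 z^{2} + 4\right)}{3} = \frac{2 \left(4 + 2 z^{2}\right)}{3} = \frac{8}{3} + \frac{4 z^{2}}{3}$)
$w{\left(b \right)} = \frac{b}{6}$
$\left(w{\left(g{\left(-4 \right)} \right)} - 951\right) 1530 = \left(\frac{\frac{8}{3} + \frac{4 \left(-4\right)^{2}}{3}}{6} - 951\right) 1530 = \left(\frac{\frac{8}{3} + \frac{4}{3} \cdot 16}{6} - 951\right) 1530 = \left(\frac{\frac{8}{3} + \frac{64}{3}}{6} - 951\right) 1530 = \left(\frac{1}{6} \cdot 24 - 951\right) 1530 = \left(4 - 951\right) 1530 = \left(-947\right) 1530 = -1448910$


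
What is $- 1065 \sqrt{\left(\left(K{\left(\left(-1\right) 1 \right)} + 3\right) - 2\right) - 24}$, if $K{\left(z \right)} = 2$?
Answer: $- 1065 i \sqrt{21} \approx - 4880.4 i$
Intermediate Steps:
$- 1065 \sqrt{\left(\left(K{\left(\left(-1\right) 1 \right)} + 3\right) - 2\right) - 24} = - 1065 \sqrt{\left(\left(2 + 3\right) - 2\right) - 24} = - 1065 \sqrt{\left(5 - 2\right) - 24} = - 1065 \sqrt{3 - 24} = - 1065 \sqrt{-21} = - 1065 i \sqrt{21}$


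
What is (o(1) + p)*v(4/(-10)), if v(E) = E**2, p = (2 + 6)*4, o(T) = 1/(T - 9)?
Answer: 51/10 ≈ 5.1000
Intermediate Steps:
o(T) = 1/(-9 + T)
p = 32 (p = 8*4 = 32)
(o(1) + p)*v(4/(-10)) = (1/(-9 + 1) + 32)*(4/(-10))**2 = (1/(-8) + 32)*(4*(-1/10))**2 = (-1/8 + 32)*(-2/5)**2 = (255/8)*(4/25) = 51/10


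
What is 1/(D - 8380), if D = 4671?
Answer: -1/3709 ≈ -0.00026961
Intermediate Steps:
1/(D - 8380) = 1/(4671 - 8380) = 1/(-3709) = -1/3709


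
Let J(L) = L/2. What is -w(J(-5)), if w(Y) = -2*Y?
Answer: -5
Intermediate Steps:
J(L) = L/2 (J(L) = L*(½) = L/2)
-w(J(-5)) = -(-2)*(½)*(-5) = -(-2)*(-5)/2 = -1*5 = -5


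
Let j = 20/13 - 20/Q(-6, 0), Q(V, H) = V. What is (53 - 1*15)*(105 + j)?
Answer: 162830/39 ≈ 4175.1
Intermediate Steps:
j = 190/39 (j = 20/13 - 20/(-6) = 20*(1/13) - 20*(-⅙) = 20/13 + 10/3 = 190/39 ≈ 4.8718)
(53 - 1*15)*(105 + j) = (53 - 1*15)*(105 + 190/39) = (53 - 15)*(4285/39) = 38*(4285/39) = 162830/39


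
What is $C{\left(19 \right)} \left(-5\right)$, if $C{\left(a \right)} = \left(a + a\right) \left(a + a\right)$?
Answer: $-7220$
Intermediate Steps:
$C{\left(a \right)} = 4 a^{2}$ ($C{\left(a \right)} = 2 a 2 a = 4 a^{2}$)
$C{\left(19 \right)} \left(-5\right) = 4 \cdot 19^{2} \left(-5\right) = 4 \cdot 361 \left(-5\right) = 1444 \left(-5\right) = -7220$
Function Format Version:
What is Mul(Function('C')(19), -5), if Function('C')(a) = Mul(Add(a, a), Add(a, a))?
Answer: -7220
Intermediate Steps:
Function('C')(a) = Mul(4, Pow(a, 2)) (Function('C')(a) = Mul(Mul(2, a), Mul(2, a)) = Mul(4, Pow(a, 2)))
Mul(Function('C')(19), -5) = Mul(Mul(4, Pow(19, 2)), -5) = Mul(Mul(4, 361), -5) = Mul(1444, -5) = -7220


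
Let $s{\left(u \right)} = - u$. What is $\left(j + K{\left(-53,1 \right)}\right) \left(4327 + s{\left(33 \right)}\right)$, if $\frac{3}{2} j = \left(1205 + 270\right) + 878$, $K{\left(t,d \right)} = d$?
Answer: $\frac{20220446}{3} \approx 6.7402 \cdot 10^{6}$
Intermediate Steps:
$j = \frac{4706}{3}$ ($j = \frac{2 \left(\left(1205 + 270\right) + 878\right)}{3} = \frac{2 \left(1475 + 878\right)}{3} = \frac{2}{3} \cdot 2353 = \frac{4706}{3} \approx 1568.7$)
$\left(j + K{\left(-53,1 \right)}\right) \left(4327 + s{\left(33 \right)}\right) = \left(\frac{4706}{3} + 1\right) \left(4327 - 33\right) = \frac{4709 \left(4327 - 33\right)}{3} = \frac{4709}{3} \cdot 4294 = \frac{20220446}{3}$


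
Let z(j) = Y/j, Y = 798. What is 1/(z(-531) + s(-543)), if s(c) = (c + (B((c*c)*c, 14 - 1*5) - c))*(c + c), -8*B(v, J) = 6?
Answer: 354/287801 ≈ 0.0012300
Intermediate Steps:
z(j) = 798/j
B(v, J) = -3/4 (B(v, J) = -1/8*6 = -3/4)
s(c) = -3*c/2 (s(c) = (c + (-3/4 - c))*(c + c) = -3*c/2)
1/(z(-531) + s(-543)) = 1/(798/(-531) - 3/2*(-543)) = 1/(798*(-1/531) + 1629/2) = 1/(-266/177 + 1629/2) = 1/(287801/354) = 354/287801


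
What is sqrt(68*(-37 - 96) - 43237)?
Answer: 3*I*sqrt(5809) ≈ 228.65*I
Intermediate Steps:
sqrt(68*(-37 - 96) - 43237) = sqrt(68*(-133) - 43237) = sqrt(-9044 - 43237) = sqrt(-52281) = 3*I*sqrt(5809)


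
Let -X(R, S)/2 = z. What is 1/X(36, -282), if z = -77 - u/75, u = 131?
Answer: 75/11812 ≈ 0.0063495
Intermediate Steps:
z = -5906/75 (z = -77 - 131/75 = -5906/75 ≈ -78.747)
X(R, S) = 11812/75 (X(R, S) = -2*(-5906/75) = 11812/75)
1/X(36, -282) = 1/(11812/75) = 75/11812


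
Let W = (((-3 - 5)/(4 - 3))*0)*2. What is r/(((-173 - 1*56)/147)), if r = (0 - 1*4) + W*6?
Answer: 588/229 ≈ 2.5677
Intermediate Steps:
W = 0 (W = (-8/1*0)*2 = (-8*1*0)*2 = -8*0*2 = 0*2 = 0)
r = -4 (r = (0 - 1*4) + 0*6 = (0 - 4) + 0 = -4 + 0 = -4)
r/(((-173 - 1*56)/147)) = -4*147/(-173 - 1*56) = -4*147/(-173 - 56) = -4/((-229*1/147)) = -4/(-229/147) = -4*(-147/229) = 588/229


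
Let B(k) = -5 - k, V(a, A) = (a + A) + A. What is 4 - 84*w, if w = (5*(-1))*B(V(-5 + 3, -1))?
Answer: -416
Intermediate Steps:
V(a, A) = a + 2*A (V(a, A) = (A + a) + A = a + 2*A)
w = 5 (w = (5*(-1))*(-5 - ((-5 + 3) + 2*(-1))) = -5*(-5 - (-2 - 2)) = -5*(-5 - 1*(-4)) = -5*(-5 + 4) = -5*(-1) = 5)
4 - 84*w = 4 - 84*5 = 4 - 420 = -416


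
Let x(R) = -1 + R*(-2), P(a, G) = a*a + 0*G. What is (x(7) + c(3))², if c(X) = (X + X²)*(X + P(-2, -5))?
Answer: 4761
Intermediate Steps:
P(a, G) = a² (P(a, G) = a² + 0 = a²)
x(R) = -1 - 2*R
c(X) = (4 + X)*(X + X²) (c(X) = (X + X²)*(X + (-2)²) = (X + X²)*(X + 4) = (X + X²)*(4 + X) = (4 + X)*(X + X²))
(x(7) + c(3))² = ((-1 - 2*7) + 3*(4 + 3² + 5*3))² = ((-1 - 14) + 3*(4 + 9 + 15))² = (-15 + 3*28)² = (-15 + 84)² = 69² = 4761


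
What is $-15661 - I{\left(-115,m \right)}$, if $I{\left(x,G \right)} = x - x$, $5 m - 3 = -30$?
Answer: $-15661$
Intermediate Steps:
$m = - \frac{27}{5}$ ($m = \frac{3}{5} + \frac{1}{5} \left(-30\right) = \frac{3}{5} - 6 = - \frac{27}{5} \approx -5.4$)
$I{\left(x,G \right)} = 0$
$-15661 - I{\left(-115,m \right)} = -15661 - 0 = -15661 + 0 = -15661$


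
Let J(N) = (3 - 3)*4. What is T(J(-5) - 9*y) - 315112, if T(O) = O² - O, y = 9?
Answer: -308470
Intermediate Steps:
J(N) = 0 (J(N) = 0*4 = 0)
T(J(-5) - 9*y) - 315112 = (0 - 9*9)*(-1 + (0 - 9*9)) - 315112 = (0 - 81)*(-1 + (0 - 81)) - 315112 = -81*(-1 - 81) - 315112 = -81*(-82) - 315112 = 6642 - 315112 = -308470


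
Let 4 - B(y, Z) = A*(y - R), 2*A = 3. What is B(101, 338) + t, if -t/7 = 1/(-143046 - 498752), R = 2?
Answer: -46369902/320899 ≈ -144.50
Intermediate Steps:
A = 3/2 (A = (½)*3 = 3/2 ≈ 1.5000)
t = 7/641798 (t = -7/(-143046 - 498752) = -7/(-641798) = -7*(-1/641798) = 7/641798 ≈ 1.0907e-5)
B(y, Z) = 7 - 3*y/2 (B(y, Z) = 4 - 3*(y - 1*2)/2 = 4 - 3*(y - 2)/2 = 4 - 3*(-2 + y)/2 = 4 - (-3 + 3*y/2) = 4 + (3 - 3*y/2) = 7 - 3*y/2)
B(101, 338) + t = (7 - 3/2*101) + 7/641798 = (7 - 303/2) + 7/641798 = -289/2 + 7/641798 = -46369902/320899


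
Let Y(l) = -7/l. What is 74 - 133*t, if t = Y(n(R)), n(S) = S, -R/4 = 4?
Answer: 253/16 ≈ 15.813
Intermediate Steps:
R = -16 (R = -4*4 = -16)
t = 7/16 (t = -7/(-16) = -7*(-1/16) = 7/16 ≈ 0.43750)
74 - 133*t = 74 - 133*7/16 = 74 - 931/16 = 253/16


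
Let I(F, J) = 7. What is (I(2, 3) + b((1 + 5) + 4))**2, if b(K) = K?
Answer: 289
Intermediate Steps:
(I(2, 3) + b((1 + 5) + 4))**2 = (7 + ((1 + 5) + 4))**2 = (7 + (6 + 4))**2 = (7 + 10)**2 = 17**2 = 289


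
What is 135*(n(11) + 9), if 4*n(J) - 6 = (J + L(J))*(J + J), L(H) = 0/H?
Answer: 9585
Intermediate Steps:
L(H) = 0
n(J) = 3/2 + J²/2 (n(J) = 3/2 + ((J + 0)*(J + J))/4 = 3/2 + (J*(2*J))/4 = 3/2 + (2*J²)/4 = 3/2 + J²/2)
135*(n(11) + 9) = 135*((3/2 + (½)*11²) + 9) = 135*((3/2 + (½)*121) + 9) = 135*((3/2 + 121/2) + 9) = 135*(62 + 9) = 135*71 = 9585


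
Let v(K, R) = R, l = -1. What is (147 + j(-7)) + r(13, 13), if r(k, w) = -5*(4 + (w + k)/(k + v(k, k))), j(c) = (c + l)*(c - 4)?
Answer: 210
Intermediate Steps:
j(c) = (-1 + c)*(-4 + c) (j(c) = (c - 1)*(c - 4) = (-1 + c)*(-4 + c))
r(k, w) = -20 - 5*(k + w)/(2*k) (r(k, w) = -5*(4 + (w + k)/(k + k)) = -5*(4 + (k + w)/((2*k))) = -5*(4 + (k + w)*(1/(2*k))) = -5*(4 + (k + w)/(2*k)) = -20 - 5*(k + w)/(2*k))
(147 + j(-7)) + r(13, 13) = (147 + (4 + (-7)² - 5*(-7))) + (5/2)*(-1*13 - 9*13)/13 = (147 + (4 + 49 + 35)) + (5/2)*(1/13)*(-13 - 117) = (147 + 88) + (5/2)*(1/13)*(-130) = 235 - 25 = 210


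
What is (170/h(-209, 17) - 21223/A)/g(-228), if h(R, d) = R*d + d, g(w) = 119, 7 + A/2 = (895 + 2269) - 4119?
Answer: 42261/457912 ≈ 0.092291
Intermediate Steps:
A = -1924 (A = -14 + 2*((895 + 2269) - 4119) = -14 + 2*(3164 - 4119) = -14 + 2*(-955) = -14 - 1910 = -1924)
h(R, d) = d + R*d
(170/h(-209, 17) - 21223/A)/g(-228) = (170/((17*(1 - 209))) - 21223/(-1924))/119 = (170/((17*(-208))) - 21223*(-1/1924))*(1/119) = (170/(-3536) + 21223/1924)*(1/119) = (170*(-1/3536) + 21223/1924)*(1/119) = (-5/104 + 21223/1924)*(1/119) = (42261/3848)*(1/119) = 42261/457912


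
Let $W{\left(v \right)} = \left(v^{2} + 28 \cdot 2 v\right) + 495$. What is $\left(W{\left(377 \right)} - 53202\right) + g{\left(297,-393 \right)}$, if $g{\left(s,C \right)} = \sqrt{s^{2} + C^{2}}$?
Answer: $110534 + 3 \sqrt{26962} \approx 1.1103 \cdot 10^{5}$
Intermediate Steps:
$W{\left(v \right)} = 495 + v^{2} + 56 v$ ($W{\left(v \right)} = \left(v^{2} + 56 v\right) + 495 = 495 + v^{2} + 56 v$)
$g{\left(s,C \right)} = \sqrt{C^{2} + s^{2}}$
$\left(W{\left(377 \right)} - 53202\right) + g{\left(297,-393 \right)} = \left(\left(495 + 377^{2} + 56 \cdot 377\right) - 53202\right) + \sqrt{\left(-393\right)^{2} + 297^{2}} = \left(\left(495 + 142129 + 21112\right) - 53202\right) + \sqrt{154449 + 88209} = \left(163736 - 53202\right) + \sqrt{242658} = 110534 + 3 \sqrt{26962}$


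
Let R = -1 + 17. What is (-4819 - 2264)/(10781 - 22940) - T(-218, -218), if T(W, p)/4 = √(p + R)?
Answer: 787/1351 - 4*I*√202 ≈ 0.58253 - 56.851*I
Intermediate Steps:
R = 16
T(W, p) = 4*√(16 + p) (T(W, p) = 4*√(p + 16) = 4*√(16 + p))
(-4819 - 2264)/(10781 - 22940) - T(-218, -218) = (-4819 - 2264)/(10781 - 22940) - 4*√(16 - 218) = -7083/(-12159) - 4*√(-202) = -7083*(-1/12159) - 4*I*√202 = 787/1351 - 4*I*√202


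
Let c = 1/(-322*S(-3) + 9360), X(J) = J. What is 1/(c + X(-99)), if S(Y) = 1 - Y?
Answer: -8072/799127 ≈ -0.010101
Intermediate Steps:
c = 1/8072 (c = 1/(-322*(1 - 1*(-3)) + 9360) = 1/(-322*(1 + 3) + 9360) = 1/(-322*4 + 9360) = 1/(-1288 + 9360) = 1/8072 ≈ 0.00012388)
1/(c + X(-99)) = 1/(1/8072 - 99) = 1/(-799127/8072) = -8072/799127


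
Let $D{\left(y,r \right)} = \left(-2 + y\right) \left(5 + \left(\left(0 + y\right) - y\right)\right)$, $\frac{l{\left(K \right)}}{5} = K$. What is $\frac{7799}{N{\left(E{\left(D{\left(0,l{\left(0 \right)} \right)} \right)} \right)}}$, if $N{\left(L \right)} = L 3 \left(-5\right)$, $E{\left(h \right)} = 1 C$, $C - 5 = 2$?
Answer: $- \frac{7799}{105} \approx -74.276$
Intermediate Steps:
$l{\left(K \right)} = 5 K$
$C = 7$ ($C = 5 + 2 = 7$)
$D{\left(y,r \right)} = -10 + 5 y$ ($D{\left(y,r \right)} = \left(-2 + y\right) \left(5 + \left(y - y\right)\right) = \left(-2 + y\right) \left(5 + 0\right) = \left(-2 + y\right) 5 = -10 + 5 y$)
$E{\left(h \right)} = 7$ ($E{\left(h \right)} = 1 \cdot 7 = 7$)
$N{\left(L \right)} = - 15 L$ ($N{\left(L \right)} = 3 L \left(-5\right) = - 15 L$)
$\frac{7799}{N{\left(E{\left(D{\left(0,l{\left(0 \right)} \right)} \right)} \right)}} = \frac{7799}{\left(-15\right) 7} = \frac{7799}{-105} = 7799 \left(- \frac{1}{105}\right) = - \frac{7799}{105}$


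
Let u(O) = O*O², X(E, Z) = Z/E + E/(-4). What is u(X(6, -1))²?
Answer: 15625/729 ≈ 21.433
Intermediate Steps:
X(E, Z) = -E/4 + Z/E (X(E, Z) = Z/E + E*(-¼) = Z/E - E/4 = -E/4 + Z/E)
u(O) = O³
u(X(6, -1))² = ((-¼*6 - 1/6)³)² = ((-3/2 - 1*⅙)³)² = ((-3/2 - ⅙)³)² = ((-5/3)³)² = (-125/27)² = 15625/729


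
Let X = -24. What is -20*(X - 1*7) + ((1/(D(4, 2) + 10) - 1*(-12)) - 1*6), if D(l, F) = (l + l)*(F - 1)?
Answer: 11269/18 ≈ 626.06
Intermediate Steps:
D(l, F) = 2*l*(-1 + F) (D(l, F) = (2*l)*(-1 + F) = 2*l*(-1 + F))
-20*(X - 1*7) + ((1/(D(4, 2) + 10) - 1*(-12)) - 1*6) = -20*(-24 - 1*7) + ((1/(2*4*(-1 + 2) + 10) - 1*(-12)) - 1*6) = -20*(-24 - 7) + ((1/(2*4*1 + 10) + 12) - 6) = -20*(-31) + ((1/(8 + 10) + 12) - 6) = 620 + ((1/18 + 12) - 6) = 620 + (217/18 - 6) = 620 + 109/18 = 11269/18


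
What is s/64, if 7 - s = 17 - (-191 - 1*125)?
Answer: -163/32 ≈ -5.0938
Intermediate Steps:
s = -326 (s = 7 - (17 - (-191 - 1*125)) = 7 - (17 - (-191 - 125)) = 7 - (17 - 1*(-316)) = 7 - (17 + 316) = 7 - 1*333 = 7 - 333 = -326)
s/64 = -326/64 = -326*1/64 = -163/32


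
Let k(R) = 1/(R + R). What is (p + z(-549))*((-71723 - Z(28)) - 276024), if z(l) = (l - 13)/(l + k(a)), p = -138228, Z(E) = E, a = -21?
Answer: 1108489635538200/23059 ≈ 4.8072e+10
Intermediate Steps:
k(R) = 1/(2*R)
z(l) = (-13 + l)/(-1/42 + l) (z(l) = (l - 13)/(l + (1/2)/(-21)) = (-13 + l)/(l + (1/2)*(-1/21)) = (-13 + l)/(l - 1/42) = (-13 + l)/(-1/42 + l))
(p + z(-549))*((-71723 - Z(28)) - 276024) = (-138228 + 42*(-13 - 549)/(-1 + 42*(-549)))*((-71723 - 1*28) - 276024) = (-138228 + 42*(-562)/(-1 - 23058))*((-71723 - 28) - 276024) = (-138228 + 42*(-562)/(-23059))*(-71751 - 276024) = (-138228 + 42*(-1/23059)*(-562))*(-347775) = (-138228 + 23604/23059)*(-347775) = -3187375848/23059*(-347775) = 1108489635538200/23059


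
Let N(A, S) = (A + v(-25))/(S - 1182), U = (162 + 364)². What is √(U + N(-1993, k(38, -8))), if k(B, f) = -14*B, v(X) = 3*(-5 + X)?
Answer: √812821216358/1714 ≈ 526.00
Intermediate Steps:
v(X) = -15 + 3*X
U = 276676 (U = 526² = 276676)
N(A, S) = (-90 + A)/(-1182 + S) (N(A, S) = (A + (-15 + 3*(-25)))/(S - 1182) = (A + (-15 - 75))/(-1182 + S) = (A - 90)/(-1182 + S) = (-90 + A)/(-1182 + S))
√(U + N(-1993, k(38, -8))) = √(276676 + (-90 - 1993)/(-1182 - 14*38)) = √(276676 - 2083/(-1182 - 532)) = √(276676 - 2083/(-1714)) = √(276676 - 1/1714*(-2083)) = √(276676 + 2083/1714) = √(474224747/1714) = √812821216358/1714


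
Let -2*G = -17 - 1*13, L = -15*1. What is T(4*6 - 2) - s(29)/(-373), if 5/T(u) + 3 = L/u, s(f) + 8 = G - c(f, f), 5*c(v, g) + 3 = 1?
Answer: -202153/151065 ≈ -1.3382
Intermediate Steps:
L = -15
G = 15 (G = -(-17 - 1*13)/2 = -(-17 - 13)/2 = -½*(-30) = 15)
c(v, g) = -⅖ (c(v, g) = -⅗ + (⅕)*1 = -⅗ + ⅕ = -⅖)
s(f) = 37/5 (s(f) = -8 + (15 - 1*(-⅖)) = -8 + (15 + ⅖) = -8 + 77/5 = 37/5)
T(u) = 5/(-3 - 15/u)
T(4*6 - 2) - s(29)/(-373) = -5*(4*6 - 2)/(15 + 3*(4*6 - 2)) - 37/(5*(-373)) = -5*(24 - 2)/(15 + 3*(24 - 2)) - 37*(-1)/(5*373) = -5*22/(15 + 3*22) - 1*(-37/1865) = -5*22/(15 + 66) + 37/1865 = -5*22/81 + 37/1865 = -5*22*1/81 + 37/1865 = -110/81 + 37/1865 = -202153/151065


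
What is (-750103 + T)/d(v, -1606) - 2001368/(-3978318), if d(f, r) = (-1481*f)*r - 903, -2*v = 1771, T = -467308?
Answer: 2110012486822453/4189467737074704 ≈ 0.50365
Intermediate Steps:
v = -1771/2 (v = -1/2*1771 = -1771/2 ≈ -885.50)
d(f, r) = -903 - 1481*f*r (d(f, r) = -1481*f*r - 903 = -903 - 1481*f*r)
(-750103 + T)/d(v, -1606) - 2001368/(-3978318) = (-750103 - 467308)/(-903 - 1481*(-1771/2)*(-1606)) - 2001368/(-3978318) = -1217411/(-903 - 2106149353) - 2001368*(-1/3978318) = -1217411/(-2106150256) + 1000684/1989159 = -1217411*(-1/2106150256) + 1000684/1989159 = 1217411/2106150256 + 1000684/1989159 = 2110012486822453/4189467737074704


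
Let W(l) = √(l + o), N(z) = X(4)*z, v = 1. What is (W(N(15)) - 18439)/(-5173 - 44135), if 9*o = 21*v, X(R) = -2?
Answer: 18439/49308 - I*√249/147924 ≈ 0.37396 - 0.00010667*I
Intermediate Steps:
o = 7/3 (o = (21*1)/9 = (⅑)*21 = 7/3 ≈ 2.3333)
N(z) = -2*z
W(l) = √(7/3 + l) (W(l) = √(l + 7/3) = √(7/3 + l))
(W(N(15)) - 18439)/(-5173 - 44135) = (√(21 + 9*(-2*15))/3 - 18439)/(-5173 - 44135) = (√(21 + 9*(-30))/3 - 18439)/(-49308) = (√(21 - 270)/3 - 18439)*(-1/49308) = (√(-249)/3 - 18439)*(-1/49308) = ((I*√249)/3 - 18439)*(-1/49308) = (I*√249/3 - 18439)*(-1/49308) = (-18439 + I*√249/3)*(-1/49308) = 18439/49308 - I*√249/147924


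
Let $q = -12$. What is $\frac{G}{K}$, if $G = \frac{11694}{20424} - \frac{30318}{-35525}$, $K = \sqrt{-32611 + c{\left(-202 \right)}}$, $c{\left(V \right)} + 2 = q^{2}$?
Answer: $- \frac{172440697 i \sqrt{32469}}{3926382009900} \approx - 0.0079137 i$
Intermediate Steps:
$c{\left(V \right)} = 142$ ($c{\left(V \right)} = -2 + \left(-12\right)^{2} = -2 + 144 = 142$)
$K = i \sqrt{32469}$ ($K = \sqrt{-32611 + 142} = \sqrt{-32469} = i \sqrt{32469} \approx 180.19 i$)
$G = \frac{172440697}{120927100}$ ($G = 11694 \cdot \frac{1}{20424} - - \frac{30318}{35525} = \frac{1949}{3404} + \frac{30318}{35525} = \frac{172440697}{120927100} \approx 1.426$)
$\frac{G}{K} = \frac{172440697}{120927100 i \sqrt{32469}} = \frac{172440697 \left(- \frac{i \sqrt{32469}}{32469}\right)}{120927100} = - \frac{172440697 i \sqrt{32469}}{3926382009900}$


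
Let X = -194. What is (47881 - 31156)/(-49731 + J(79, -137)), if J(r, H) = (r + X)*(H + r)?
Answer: -16725/43061 ≈ -0.38840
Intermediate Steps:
J(r, H) = (-194 + r)*(H + r) (J(r, H) = (r - 194)*(H + r) = (-194 + r)*(H + r))
(47881 - 31156)/(-49731 + J(79, -137)) = (47881 - 31156)/(-49731 + (79² - 194*(-137) - 194*79 - 137*79)) = 16725/(-49731 + (6241 + 26578 - 15326 - 10823)) = 16725/(-49731 + 6670) = 16725/(-43061) = 16725*(-1/43061) = -16725/43061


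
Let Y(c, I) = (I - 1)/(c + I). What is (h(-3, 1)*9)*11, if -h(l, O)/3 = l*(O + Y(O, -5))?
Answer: 4455/2 ≈ 2227.5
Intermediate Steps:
Y(c, I) = (-1 + I)/(I + c)
h(l, O) = -3*l*(O - 6/(-5 + O)) (h(l, O) = -3*l*(O + (-1 - 5)/(-5 + O)) = -3*l*(O - 6/(-5 + O)))
(h(-3, 1)*9)*11 = (-3*(-3)*(-6 + 1*(-5 + 1))/(-5 + 1)*9)*11 = (-3*(-3)*(-6 + 1*(-4))/(-4)*9)*11 = (-3*(-3)*(-¼)*(-6 - 4)*9)*11 = (-3*(-3)*(-¼)*(-10)*9)*11 = ((45/2)*9)*11 = (405/2)*11 = 4455/2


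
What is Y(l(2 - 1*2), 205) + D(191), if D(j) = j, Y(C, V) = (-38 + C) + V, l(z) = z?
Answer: 358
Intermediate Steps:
Y(C, V) = -38 + C + V
Y(l(2 - 1*2), 205) + D(191) = (-38 + (2 - 1*2) + 205) + 191 = (-38 + (2 - 2) + 205) + 191 = (-38 + 0 + 205) + 191 = 167 + 191 = 358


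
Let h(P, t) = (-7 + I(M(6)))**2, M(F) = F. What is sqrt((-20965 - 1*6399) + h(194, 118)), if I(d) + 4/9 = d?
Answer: I*sqrt(2216315)/9 ≈ 165.41*I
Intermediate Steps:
I(d) = -4/9 + d
h(P, t) = 169/81 (h(P, t) = (-7 + (-4/9 + 6))**2 = (-7 + 50/9)**2 = (-13/9)**2 = 169/81)
sqrt((-20965 - 1*6399) + h(194, 118)) = sqrt((-20965 - 1*6399) + 169/81) = sqrt((-20965 - 6399) + 169/81) = sqrt(-27364 + 169/81) = sqrt(-2216315/81) = I*sqrt(2216315)/9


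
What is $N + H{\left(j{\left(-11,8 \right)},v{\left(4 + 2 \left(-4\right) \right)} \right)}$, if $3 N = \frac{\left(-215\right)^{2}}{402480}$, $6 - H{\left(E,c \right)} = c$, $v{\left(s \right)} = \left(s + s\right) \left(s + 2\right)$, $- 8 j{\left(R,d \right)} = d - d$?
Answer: $- \frac{55945}{5616} \approx -9.9617$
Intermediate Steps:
$j{\left(R,d \right)} = 0$ ($j{\left(R,d \right)} = - \frac{d - d}{8} = \left(- \frac{1}{8}\right) 0 = 0$)
$v{\left(s \right)} = 2 s \left(2 + s\right)$
$H{\left(E,c \right)} = 6 - c$
$N = \frac{215}{5616}$ ($N = \frac{\left(-215\right)^{2} \cdot \frac{1}{402480}}{3} = \frac{46225 \cdot \frac{1}{402480}}{3} = \frac{1}{3} \cdot \frac{215}{1872} = \frac{215}{5616} \approx 0.038283$)
$N + H{\left(j{\left(-11,8 \right)},v{\left(4 + 2 \left(-4\right) \right)} \right)} = \frac{215}{5616} + \left(6 - 2 \left(4 + 2 \left(-4\right)\right) \left(2 + \left(4 + 2 \left(-4\right)\right)\right)\right) = \frac{215}{5616} + \left(6 - 2 \left(4 - 8\right) \left(2 + \left(4 - 8\right)\right)\right) = \frac{215}{5616} + \left(6 - 2 \left(-4\right) \left(2 - 4\right)\right) = \frac{215}{5616} + \left(6 - 2 \left(-4\right) \left(-2\right)\right) = \frac{215}{5616} + \left(6 - 16\right) = \frac{215}{5616} - 10 = - \frac{55945}{5616}$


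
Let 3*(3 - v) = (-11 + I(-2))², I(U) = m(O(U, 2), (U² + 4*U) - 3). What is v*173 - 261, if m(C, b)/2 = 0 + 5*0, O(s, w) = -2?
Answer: -20159/3 ≈ -6719.7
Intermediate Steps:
m(C, b) = 0 (m(C, b) = 2*(0 + 5*0) = 2*(0 + 0) = 2*0 = 0)
I(U) = 0
v = -112/3 (v = 3 - (-11 + 0)²/3 = 3 - ⅓*(-11)² = 3 - ⅓*121 = 3 - 121/3 = -112/3 ≈ -37.333)
v*173 - 261 = -112/3*173 - 261 = -19376/3 - 261 = -20159/3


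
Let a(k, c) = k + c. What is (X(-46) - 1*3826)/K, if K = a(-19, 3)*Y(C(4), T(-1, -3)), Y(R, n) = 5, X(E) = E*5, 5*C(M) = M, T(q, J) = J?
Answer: 507/10 ≈ 50.700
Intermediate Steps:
C(M) = M/5
X(E) = 5*E
a(k, c) = c + k
K = -80 (K = (3 - 19)*5 = -16*5 = -80)
(X(-46) - 1*3826)/K = (5*(-46) - 1*3826)/(-80) = (-230 - 3826)*(-1/80) = -4056*(-1/80) = 507/10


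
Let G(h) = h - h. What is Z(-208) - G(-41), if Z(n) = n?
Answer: -208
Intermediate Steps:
G(h) = 0
Z(-208) - G(-41) = -208 - 1*0 = -208 + 0 = -208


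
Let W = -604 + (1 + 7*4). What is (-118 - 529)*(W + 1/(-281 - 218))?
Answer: 185641122/499 ≈ 3.7203e+5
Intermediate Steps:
W = -575 (W = -604 + (1 + 28) = -604 + 29 = -575)
(-118 - 529)*(W + 1/(-281 - 218)) = (-118 - 529)*(-575 + 1/(-281 - 218)) = -647*(-575 + 1/(-499)) = -647*(-575 - 1/499) = -647*(-286926/499) = 185641122/499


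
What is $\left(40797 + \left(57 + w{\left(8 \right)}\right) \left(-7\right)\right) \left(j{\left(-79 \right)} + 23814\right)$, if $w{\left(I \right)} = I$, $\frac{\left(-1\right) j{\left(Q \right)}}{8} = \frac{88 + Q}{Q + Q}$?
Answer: $\frac{75897098964}{79} \approx 9.6072 \cdot 10^{8}$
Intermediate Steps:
$j{\left(Q \right)} = - \frac{4 \left(88 + Q\right)}{Q}$ ($j{\left(Q \right)} = - 8 \frac{88 + Q}{Q + Q} = - 8 \frac{88 + Q}{2 Q} = - \frac{4 \left(88 + Q\right)}{Q}$)
$\left(40797 + \left(57 + w{\left(8 \right)}\right) \left(-7\right)\right) \left(j{\left(-79 \right)} + 23814\right) = \left(40797 + \left(57 + 8\right) \left(-7\right)\right) \left(\left(-4 - \frac{352}{-79}\right) + 23814\right) = \left(40797 + 65 \left(-7\right)\right) \left(\left(-4 - - \frac{352}{79}\right) + 23814\right) = \left(40797 - 455\right) \left(\left(-4 + \frac{352}{79}\right) + 23814\right) = 40342 \left(\frac{36}{79} + 23814\right) = 40342 \cdot \frac{1881342}{79} = \frac{75897098964}{79}$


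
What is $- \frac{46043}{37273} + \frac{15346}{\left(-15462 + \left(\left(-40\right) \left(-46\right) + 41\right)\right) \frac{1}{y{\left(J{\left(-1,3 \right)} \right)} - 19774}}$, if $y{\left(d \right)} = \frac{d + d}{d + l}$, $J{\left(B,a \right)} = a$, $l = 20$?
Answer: $\frac{260125045002959}{11642706099} \approx 22342.0$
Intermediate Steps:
$y{\left(d \right)} = \frac{2 d}{20 + d}$ ($y{\left(d \right)} = \frac{d + d}{d + 20} = \frac{2 d}{20 + d}$)
$- \frac{46043}{37273} + \frac{15346}{\left(-15462 + \left(\left(-40\right) \left(-46\right) + 41\right)\right) \frac{1}{y{\left(J{\left(-1,3 \right)} \right)} - 19774}} = - \frac{46043}{37273} + \frac{15346}{\left(-15462 + \left(\left(-40\right) \left(-46\right) + 41\right)\right) \frac{1}{2 \cdot 3 \frac{1}{20 + 3} - 19774}} = \left(-46043\right) \frac{1}{37273} + \frac{15346}{\left(-15462 + \left(1840 + 41\right)\right) \frac{1}{2 \cdot 3 \cdot \frac{1}{23} - 19774}} = - \frac{46043}{37273} + \frac{15346}{\left(-15462 + 1881\right) \frac{1}{2 \cdot 3 \cdot \frac{1}{23} - 19774}} = - \frac{46043}{37273} + \frac{15346}{\left(-13581\right) \frac{1}{\frac{6}{23} - 19774}} = - \frac{46043}{37273} + \frac{15346}{\left(-13581\right) \frac{1}{- \frac{454796}{23}}} = - \frac{46043}{37273} + \frac{15346}{\left(-13581\right) \left(- \frac{23}{454796}\right)} = - \frac{46043}{37273} + \frac{15346}{\frac{312363}{454796}} = - \frac{46043}{37273} + 15346 \cdot \frac{454796}{312363} = - \frac{46043}{37273} + \frac{6979299416}{312363} = \frac{260125045002959}{11642706099}$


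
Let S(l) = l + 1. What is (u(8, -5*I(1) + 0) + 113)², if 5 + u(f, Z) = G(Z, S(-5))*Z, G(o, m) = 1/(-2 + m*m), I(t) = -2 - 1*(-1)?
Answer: 2301289/196 ≈ 11741.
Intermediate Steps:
I(t) = -1 (I(t) = -2 + 1 = -1)
S(l) = 1 + l
G(o, m) = 1/(-2 + m²)
u(f, Z) = -5 + Z/14 (u(f, Z) = -5 + Z/(-2 + (1 - 5)²) = -5 + Z/(-2 + (-4)²) = -5 + Z/(-2 + 16) = -5 + Z/14)
(u(8, -5*I(1) + 0) + 113)² = ((-5 + (-5*(-1) + 0)/14) + 113)² = ((-5 + (5 + 0)/14) + 113)² = ((-5 + (1/14)*5) + 113)² = ((-5 + 5/14) + 113)² = (-65/14 + 113)² = (1517/14)² = 2301289/196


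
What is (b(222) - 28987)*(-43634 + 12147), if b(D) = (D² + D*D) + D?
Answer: -2197887061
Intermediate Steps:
b(D) = D + 2*D² (b(D) = (D² + D²) + D = 2*D² + D = D + 2*D²)
(b(222) - 28987)*(-43634 + 12147) = (222*(1 + 2*222) - 28987)*(-43634 + 12147) = (222*(1 + 444) - 28987)*(-31487) = (222*445 - 28987)*(-31487) = (98790 - 28987)*(-31487) = 69803*(-31487) = -2197887061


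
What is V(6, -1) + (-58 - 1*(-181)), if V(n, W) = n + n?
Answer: 135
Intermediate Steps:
V(n, W) = 2*n
V(6, -1) + (-58 - 1*(-181)) = 2*6 + (-58 - 1*(-181)) = 12 + (-58 + 181) = 12 + 123 = 135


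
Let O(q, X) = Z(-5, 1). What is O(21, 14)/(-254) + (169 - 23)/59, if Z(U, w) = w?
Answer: 37025/14986 ≈ 2.4706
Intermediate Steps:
O(q, X) = 1
O(21, 14)/(-254) + (169 - 23)/59 = 1/(-254) + (169 - 23)/59 = 1*(-1/254) + 146*(1/59) = -1/254 + 146/59 = 37025/14986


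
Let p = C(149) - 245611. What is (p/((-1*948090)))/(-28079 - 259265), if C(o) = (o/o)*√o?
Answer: -245611/272427972960 + √149/272427972960 ≈ -9.0152e-7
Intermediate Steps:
C(o) = √o (C(o) = 1*√o = √o)
p = -245611 + √149 (p = √149 - 245611 = -245611 + √149 ≈ -2.4560e+5)
(p/((-1*948090)))/(-28079 - 259265) = ((-245611 + √149)/((-1*948090)))/(-28079 - 259265) = ((-245611 + √149)/(-948090))/(-287344) = ((-245611 + √149)*(-1/948090))*(-1/287344) = (245611/948090 - √149/948090)*(-1/287344) = -245611/272427972960 + √149/272427972960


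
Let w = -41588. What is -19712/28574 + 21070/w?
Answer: -50779887/42440554 ≈ -1.1965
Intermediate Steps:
-19712/28574 + 21070/w = -19712/28574 + 21070/(-41588) = -19712*1/28574 + 21070*(-1/41588) = -1408/2041 - 10535/20794 = -50779887/42440554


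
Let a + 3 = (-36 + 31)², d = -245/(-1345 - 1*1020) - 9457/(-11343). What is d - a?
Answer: -113006290/5365239 ≈ -21.063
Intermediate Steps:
d = 5028968/5365239 (d = -245/(-1345 - 1020) - 9457*(-1/11343) = -245/(-2365) + 9457/11343 = -245*(-1/2365) + 9457/11343 = 49/473 + 9457/11343 = 5028968/5365239 ≈ 0.93732)
a = 22 (a = -3 + (-36 + 31)² = -3 + (-5)² = -3 + 25 = 22)
d - a = 5028968/5365239 - 1*22 = 5028968/5365239 - 22 = -113006290/5365239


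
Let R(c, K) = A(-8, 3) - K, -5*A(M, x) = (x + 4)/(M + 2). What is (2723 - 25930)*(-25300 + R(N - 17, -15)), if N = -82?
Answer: 17603507401/30 ≈ 5.8678e+8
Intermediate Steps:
A(M, x) = -(4 + x)/(5*(2 + M)) (A(M, x) = -(x + 4)/(5*(M + 2)) = -(4 + x)/(5*(2 + M)))
R(c, K) = 7/30 - K (R(c, K) = (-4 - 1*3)/(5*(2 - 8)) - K = (1/5)*(-4 - 3)/(-6) - K = (1/5)*(-1/6)*(-7) - K = 7/30 - K)
(2723 - 25930)*(-25300 + R(N - 17, -15)) = (2723 - 25930)*(-25300 + (7/30 - 1*(-15))) = -23207*(-25300 + (7/30 + 15)) = -23207*(-25300 + 457/30) = -23207*(-758543/30) = 17603507401/30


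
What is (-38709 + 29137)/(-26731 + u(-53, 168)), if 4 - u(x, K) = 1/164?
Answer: 1569808/4383229 ≈ 0.35814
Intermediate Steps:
u(x, K) = 655/164 (u(x, K) = 4 - 1/164 = 655/164)
(-38709 + 29137)/(-26731 + u(-53, 168)) = (-38709 + 29137)/(-26731 + 655/164) = -9572/(-4383229/164) = -9572*(-164/4383229) = 1569808/4383229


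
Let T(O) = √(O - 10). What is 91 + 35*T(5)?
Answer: 91 + 35*I*√5 ≈ 91.0 + 78.262*I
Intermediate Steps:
T(O) = √(-10 + O)
91 + 35*T(5) = 91 + 35*√(-10 + 5) = 91 + 35*√(-5) = 91 + 35*(I*√5) = 91 + 35*I*√5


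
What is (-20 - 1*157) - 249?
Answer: -426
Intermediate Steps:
(-20 - 1*157) - 249 = (-20 - 157) - 249 = -177 - 249 = -426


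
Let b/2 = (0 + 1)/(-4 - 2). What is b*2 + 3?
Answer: 7/3 ≈ 2.3333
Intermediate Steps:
b = -⅓ (b = 2*((0 + 1)/(-4 - 2)) = 2*(1/(-6)) = 2*(1*(-⅙)) = 2*(-⅙) = -⅓ ≈ -0.33333)
b*2 + 3 = -⅓*2 + 3 = -⅔ + 3 = 7/3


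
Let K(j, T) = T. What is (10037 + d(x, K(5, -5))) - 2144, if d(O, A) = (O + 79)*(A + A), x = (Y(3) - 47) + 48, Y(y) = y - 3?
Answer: 7093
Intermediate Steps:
Y(y) = -3 + y
x = 1 (x = ((-3 + 3) - 47) + 48 = (0 - 47) + 48 = -47 + 48 = 1)
d(O, A) = 2*A*(79 + O) (d(O, A) = (79 + O)*(2*A) = 2*A*(79 + O))
(10037 + d(x, K(5, -5))) - 2144 = (10037 + 2*(-5)*(79 + 1)) - 2144 = (10037 + 2*(-5)*80) - 2144 = (10037 - 800) - 2144 = 9237 - 2144 = 7093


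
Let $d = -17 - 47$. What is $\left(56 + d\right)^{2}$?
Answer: $64$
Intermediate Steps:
$d = -64$ ($d = -17 - 47 = -64$)
$\left(56 + d\right)^{2} = \left(56 - 64\right)^{2} = \left(-8\right)^{2} = 64$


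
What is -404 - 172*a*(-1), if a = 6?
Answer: 628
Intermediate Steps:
-404 - 172*a*(-1) = -404 - 1032*(-1) = -404 - 172*(-6) = -404 + 1032 = 628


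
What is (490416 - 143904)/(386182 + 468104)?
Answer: 57752/142381 ≈ 0.40562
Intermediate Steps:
(490416 - 143904)/(386182 + 468104) = 346512/854286 = 346512*(1/854286) = 57752/142381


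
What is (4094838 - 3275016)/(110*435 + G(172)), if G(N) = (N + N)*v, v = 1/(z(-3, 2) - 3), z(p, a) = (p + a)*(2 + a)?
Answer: 2869377/167303 ≈ 17.151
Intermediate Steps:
z(p, a) = (2 + a)*(a + p) (z(p, a) = (a + p)*(2 + a) = (2 + a)*(a + p))
v = -1/7 (v = 1/((2**2 + 2*2 + 2*(-3) + 2*(-3)) - 3) = 1/((4 + 4 - 6 - 6) - 3) = 1/(-4 - 3) = 1/(-7) = -1/7 ≈ -0.14286)
G(N) = -2*N/7 (G(N) = (N + N)*(-1/7) = (2*N)*(-1/7) = -2*N/7)
(4094838 - 3275016)/(110*435 + G(172)) = (4094838 - 3275016)/(110*435 - 2/7*172) = 819822/(47850 - 344/7) = 819822/(334606/7) = 819822*(7/334606) = 2869377/167303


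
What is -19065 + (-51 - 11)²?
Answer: -15221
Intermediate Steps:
-19065 + (-51 - 11)² = -19065 + (-62)² = -19065 + 3844 = -15221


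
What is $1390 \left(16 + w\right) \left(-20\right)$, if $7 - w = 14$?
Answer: $-250200$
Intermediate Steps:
$w = -7$ ($w = 7 - 14 = -7$)
$1390 \left(16 + w\right) \left(-20\right) = 1390 \left(16 - 7\right) \left(-20\right) = 1390 \cdot 9 \left(-20\right) = 1390 \left(-180\right) = -250200$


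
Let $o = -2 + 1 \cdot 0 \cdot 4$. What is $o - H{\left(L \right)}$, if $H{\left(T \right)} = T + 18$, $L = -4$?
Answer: $-16$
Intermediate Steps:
$H{\left(T \right)} = 18 + T$
$o = -2$ ($o = -2 + 1 \cdot 0 = -2 + 0 = -2$)
$o - H{\left(L \right)} = -2 - \left(18 - 4\right) = -2 - 14 = -16$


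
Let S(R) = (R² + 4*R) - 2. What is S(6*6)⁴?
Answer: 4275978808336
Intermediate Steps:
S(R) = -2 + R² + 4*R
S(6*6)⁴ = (-2 + (6*6)² + 4*(6*6))⁴ = (-2 + 36² + 4*36)⁴ = (-2 + 1296 + 144)⁴ = 1438⁴ = 4275978808336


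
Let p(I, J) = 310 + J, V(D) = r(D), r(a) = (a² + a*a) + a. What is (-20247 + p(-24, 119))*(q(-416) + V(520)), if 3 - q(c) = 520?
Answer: -10717633854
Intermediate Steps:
r(a) = a + 2*a² (r(a) = (a² + a²) + a = 2*a² + a = a + 2*a²)
V(D) = D*(1 + 2*D)
q(c) = -517 (q(c) = 3 - 1*520 = 3 - 520 = -517)
(-20247 + p(-24, 119))*(q(-416) + V(520)) = (-20247 + (310 + 119))*(-517 + 520*(1 + 2*520)) = (-20247 + 429)*(-517 + 520*(1 + 1040)) = -19818*(-517 + 520*1041) = -19818*(-517 + 541320) = -19818*540803 = -10717633854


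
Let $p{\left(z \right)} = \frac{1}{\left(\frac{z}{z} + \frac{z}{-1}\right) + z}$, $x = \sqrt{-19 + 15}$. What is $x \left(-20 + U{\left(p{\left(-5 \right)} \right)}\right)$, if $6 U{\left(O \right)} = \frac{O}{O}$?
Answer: $- \frac{119 i}{3} \approx - 39.667 i$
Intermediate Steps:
$x = 2 i$ ($x = \sqrt{-4} = 2 i \approx 2.0 i$)
$p{\left(z \right)} = 1$ ($p{\left(z \right)} = \frac{1}{\left(1 + z \left(-1\right)\right) + z} = \frac{1}{\left(1 - z\right) + z} = 1^{-1} = 1$)
$U{\left(O \right)} = \frac{1}{6}$ ($U{\left(O \right)} = \frac{O \frac{1}{O}}{6} = \frac{1}{6} \cdot 1 = \frac{1}{6}$)
$x \left(-20 + U{\left(p{\left(-5 \right)} \right)}\right) = 2 i \left(-20 + \frac{1}{6}\right) = 2 i \left(- \frac{119}{6}\right) = - \frac{119 i}{3}$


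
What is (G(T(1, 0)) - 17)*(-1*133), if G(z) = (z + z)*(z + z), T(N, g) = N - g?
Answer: 1729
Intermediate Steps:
G(z) = 4*z² (G(z) = (2*z)*(2*z) = 4*z²)
(G(T(1, 0)) - 17)*(-1*133) = (4*(1 - 1*0)² - 17)*(-1*133) = (4*(1 + 0)² - 17)*(-133) = (4*1² - 17)*(-133) = (4*1 - 17)*(-133) = (4 - 17)*(-133) = -13*(-133) = 1729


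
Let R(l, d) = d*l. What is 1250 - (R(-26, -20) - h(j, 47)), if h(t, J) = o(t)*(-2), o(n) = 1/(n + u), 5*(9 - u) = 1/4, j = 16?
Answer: 364230/499 ≈ 729.92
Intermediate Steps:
u = 179/20 (u = 9 - 1/5/4 = 9 - 1/5*1/4 = 9 - 1/20 = 179/20 ≈ 8.9500)
o(n) = 1/(179/20 + n) (o(n) = 1/(n + 179/20) = 1/(179/20 + n))
h(t, J) = -40/(179 + 20*t) (h(t, J) = (20/(179 + 20*t))*(-2) = -40/(179 + 20*t))
1250 - (R(-26, -20) - h(j, 47)) = 1250 - (-20*(-26) - (-40)/(179 + 20*16)) = 1250 - (520 - (-40)/(179 + 320)) = 1250 - (520 - (-40)/499) = 1250 - (520 - 1*(-40/499)) = 1250 - (520 + 40/499) = 1250 - 1*259520/499 = 1250 - 259520/499 = 364230/499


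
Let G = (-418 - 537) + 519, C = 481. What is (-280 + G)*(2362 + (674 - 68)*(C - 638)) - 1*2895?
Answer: 66427585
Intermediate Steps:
G = -436 (G = -955 + 519 = -436)
(-280 + G)*(2362 + (674 - 68)*(C - 638)) - 1*2895 = (-280 - 436)*(2362 + (674 - 68)*(481 - 638)) - 1*2895 = -716*(2362 + 606*(-157)) - 2895 = -716*(2362 - 95142) - 2895 = -716*(-92780) - 2895 = 66430480 - 2895 = 66427585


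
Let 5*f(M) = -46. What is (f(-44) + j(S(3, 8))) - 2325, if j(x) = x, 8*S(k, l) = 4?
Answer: -23337/10 ≈ -2333.7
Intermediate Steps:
S(k, l) = ½ (S(k, l) = (⅛)*4 = ½)
f(M) = -46/5 (f(M) = (⅕)*(-46) = -46/5)
(f(-44) + j(S(3, 8))) - 2325 = (-46/5 + ½) - 2325 = -87/10 - 2325 = -23337/10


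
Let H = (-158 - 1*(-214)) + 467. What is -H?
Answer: -523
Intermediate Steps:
H = 523 (H = (-158 + 214) + 467 = 56 + 467 = 523)
-H = -1*523 = -523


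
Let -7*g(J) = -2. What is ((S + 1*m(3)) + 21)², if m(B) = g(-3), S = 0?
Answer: 22201/49 ≈ 453.08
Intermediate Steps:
g(J) = 2/7 (g(J) = -⅐*(-2) = 2/7)
m(B) = 2/7
((S + 1*m(3)) + 21)² = ((0 + 1*(2/7)) + 21)² = ((0 + 2/7) + 21)² = (2/7 + 21)² = (149/7)² = 22201/49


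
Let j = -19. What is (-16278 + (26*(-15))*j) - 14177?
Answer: -23045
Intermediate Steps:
(-16278 + (26*(-15))*j) - 14177 = (-16278 + (26*(-15))*(-19)) - 14177 = (-16278 - 390*(-19)) - 14177 = (-16278 + 7410) - 14177 = -8868 - 14177 = -23045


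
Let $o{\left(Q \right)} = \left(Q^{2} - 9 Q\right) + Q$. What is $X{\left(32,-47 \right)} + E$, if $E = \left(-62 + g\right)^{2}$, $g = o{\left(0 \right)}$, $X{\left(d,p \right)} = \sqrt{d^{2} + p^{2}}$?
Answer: $3844 + \sqrt{3233} \approx 3900.9$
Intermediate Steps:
$o{\left(Q \right)} = Q^{2} - 8 Q$
$g = 0$ ($g = 0 \left(-8 + 0\right) = 0 \left(-8\right) = 0$)
$E = 3844$ ($E = \left(-62 + 0\right)^{2} = \left(-62\right)^{2} = 3844$)
$X{\left(32,-47 \right)} + E = \sqrt{32^{2} + \left(-47\right)^{2}} + 3844 = \sqrt{1024 + 2209} + 3844 = \sqrt{3233} + 3844 = 3844 + \sqrt{3233}$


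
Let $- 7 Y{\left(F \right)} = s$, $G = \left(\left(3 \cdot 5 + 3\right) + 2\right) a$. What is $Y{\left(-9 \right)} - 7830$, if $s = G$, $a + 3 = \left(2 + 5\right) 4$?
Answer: $- \frac{55310}{7} \approx -7901.4$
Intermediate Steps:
$a = 25$ ($a = -3 + \left(2 + 5\right) 4 = -3 + 7 \cdot 4 = -3 + 28 = 25$)
$G = 500$ ($G = \left(\left(3 \cdot 5 + 3\right) + 2\right) 25 = \left(\left(15 + 3\right) + 2\right) 25 = \left(18 + 2\right) 25 = 20 \cdot 25 = 500$)
$s = 500$
$Y{\left(F \right)} = - \frac{500}{7}$ ($Y{\left(F \right)} = \left(- \frac{1}{7}\right) 500 = - \frac{500}{7}$)
$Y{\left(-9 \right)} - 7830 = - \frac{500}{7} - 7830 = - \frac{55310}{7}$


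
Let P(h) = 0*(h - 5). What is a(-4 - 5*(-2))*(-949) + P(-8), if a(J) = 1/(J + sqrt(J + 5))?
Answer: -5694/25 + 949*sqrt(11)/25 ≈ -101.86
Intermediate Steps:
a(J) = 1/(J + sqrt(5 + J))
P(h) = 0 (P(h) = 0*(-5 + h) = 0)
a(-4 - 5*(-2))*(-949) + P(-8) = -949/((-4 - 5*(-2)) + sqrt(5 + (-4 - 5*(-2)))) + 0 = -949/((-4 + 10) + sqrt(5 + (-4 + 10))) + 0 = -949/(6 + sqrt(5 + 6)) + 0 = -949/(6 + sqrt(11)) + 0 = -949/(6 + sqrt(11))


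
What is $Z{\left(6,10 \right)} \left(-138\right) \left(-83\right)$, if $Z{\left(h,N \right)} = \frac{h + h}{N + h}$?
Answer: $\frac{17181}{2} \approx 8590.5$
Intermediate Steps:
$Z{\left(h,N \right)} = \frac{2 h}{N + h}$
$Z{\left(6,10 \right)} \left(-138\right) \left(-83\right) = 2 \cdot 6 \frac{1}{10 + 6} \left(-138\right) \left(-83\right) = 2 \cdot 6 \cdot \frac{1}{16} \left(-138\right) \left(-83\right) = \frac{3}{4} \left(-138\right) \left(-83\right) = \left(- \frac{207}{2}\right) \left(-83\right) = \frac{17181}{2}$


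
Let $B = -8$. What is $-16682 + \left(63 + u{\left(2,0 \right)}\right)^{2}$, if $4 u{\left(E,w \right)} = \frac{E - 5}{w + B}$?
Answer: $- \frac{13006007}{1024} \approx -12701.0$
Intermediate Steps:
$u{\left(E,w \right)} = \frac{-5 + E}{4 \left(-8 + w\right)}$ ($u{\left(E,w \right)} = \frac{\left(E - 5\right) \frac{1}{w - 8}}{4} = \frac{\left(-5 + E\right) \frac{1}{-8 + w}}{4} = \frac{\frac{1}{-8 + w} \left(-5 + E\right)}{4} = \frac{-5 + E}{4 \left(-8 + w\right)}$)
$-16682 + \left(63 + u{\left(2,0 \right)}\right)^{2} = -16682 + \left(63 + \frac{-5 + 2}{4 \left(-8 + 0\right)}\right)^{2} = -16682 + \left(63 + \frac{1}{4} \frac{1}{-8} \left(-3\right)\right)^{2} = -16682 + \left(63 + \frac{1}{4} \left(- \frac{1}{8}\right) \left(-3\right)\right)^{2} = -16682 + \left(63 + \frac{3}{32}\right)^{2} = -16682 + \left(\frac{2019}{32}\right)^{2} = -16682 + \frac{4076361}{1024} = - \frac{13006007}{1024}$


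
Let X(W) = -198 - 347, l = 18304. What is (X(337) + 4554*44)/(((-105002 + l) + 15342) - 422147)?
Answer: -199831/493503 ≈ -0.40492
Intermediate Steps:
X(W) = -545
(X(337) + 4554*44)/(((-105002 + l) + 15342) - 422147) = (-545 + 4554*44)/(((-105002 + 18304) + 15342) - 422147) = (-545 + 200376)/((-86698 + 15342) - 422147) = 199831/(-71356 - 422147) = 199831/(-493503) = 199831*(-1/493503) = -199831/493503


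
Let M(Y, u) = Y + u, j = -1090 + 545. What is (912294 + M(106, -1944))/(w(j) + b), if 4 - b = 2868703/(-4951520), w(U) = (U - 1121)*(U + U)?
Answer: 4508141093120/8991685903583 ≈ 0.50137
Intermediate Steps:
j = -545
w(U) = 2*U*(-1121 + U) (w(U) = (-1121 + U)*(2*U) = 2*U*(-1121 + U))
b = 22674783/4951520 (b = 4 - 2868703/(-4951520) = 4 - 2868703*(-1)/4951520 = 4 - 1*(-2868703/4951520) = 4 + 2868703/4951520 = 22674783/4951520 ≈ 4.5794)
(912294 + M(106, -1944))/(w(j) + b) = (912294 + (106 - 1944))/(2*(-545)*(-1121 - 545) + 22674783/4951520) = (912294 - 1838)/(2*(-545)*(-1666) + 22674783/4951520) = 910456/(1815940 + 22674783/4951520) = 910456/(8991685903583/4951520) = 910456*(4951520/8991685903583) = 4508141093120/8991685903583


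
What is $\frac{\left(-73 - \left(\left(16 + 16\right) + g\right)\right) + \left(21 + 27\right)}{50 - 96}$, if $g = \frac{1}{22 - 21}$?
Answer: $\frac{29}{23} \approx 1.2609$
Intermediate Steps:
$g = 1$ ($g = 1^{-1} = 1$)
$\frac{\left(-73 - \left(\left(16 + 16\right) + g\right)\right) + \left(21 + 27\right)}{50 - 96} = \frac{\left(-73 - \left(\left(16 + 16\right) + 1\right)\right) + \left(21 + 27\right)}{50 - 96} = \frac{\left(-73 - \left(32 + 1\right)\right) + 48}{-46} = - \frac{\left(-73 - 33\right) + 48}{46} = - \frac{-106 + 48}{46} = \left(- \frac{1}{46}\right) \left(-58\right) = \frac{29}{23}$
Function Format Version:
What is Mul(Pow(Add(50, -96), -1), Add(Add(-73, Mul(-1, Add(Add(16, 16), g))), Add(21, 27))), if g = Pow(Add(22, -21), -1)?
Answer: Rational(29, 23) ≈ 1.2609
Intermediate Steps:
g = 1 (g = Pow(1, -1) = 1)
Mul(Pow(Add(50, -96), -1), Add(Add(-73, Mul(-1, Add(Add(16, 16), g))), Add(21, 27))) = Mul(Pow(Add(50, -96), -1), Add(Add(-73, Mul(-1, Add(Add(16, 16), 1))), Add(21, 27))) = Mul(Pow(-46, -1), Add(Add(-73, Mul(-1, Add(32, 1))), 48)) = Mul(Rational(-1, 46), Add(Add(-73, Mul(-1, 33)), 48)) = Mul(Rational(-1, 46), Add(Add(-73, -33), 48)) = Mul(Rational(-1, 46), Add(-106, 48)) = Mul(Rational(-1, 46), -58) = Rational(29, 23)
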